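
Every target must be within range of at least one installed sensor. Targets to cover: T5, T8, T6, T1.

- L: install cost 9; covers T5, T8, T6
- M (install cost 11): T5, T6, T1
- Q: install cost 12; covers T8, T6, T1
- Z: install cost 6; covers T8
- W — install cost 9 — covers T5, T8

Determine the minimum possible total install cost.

The greedy cost-per-new-target heuristic would pick L and M for 20, but a cheaper cover exists.
Choose M and Z: together they cover T5, T8, T6, T1 — every target.
Total install cost: 11 + 6 = 17.
No cover costs less than 17.

17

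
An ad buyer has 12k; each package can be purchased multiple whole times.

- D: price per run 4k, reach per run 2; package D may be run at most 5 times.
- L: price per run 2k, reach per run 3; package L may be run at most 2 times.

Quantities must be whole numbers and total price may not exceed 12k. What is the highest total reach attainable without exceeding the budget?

10

L has the best ratio (3/2); taking only L gives at most 2×3 = 6 (stopped by the supply cap of 2).
Mixing does better — 2×D and 2×L: price 12 ≤ 12, reach 2·2 + 2·3 = 10.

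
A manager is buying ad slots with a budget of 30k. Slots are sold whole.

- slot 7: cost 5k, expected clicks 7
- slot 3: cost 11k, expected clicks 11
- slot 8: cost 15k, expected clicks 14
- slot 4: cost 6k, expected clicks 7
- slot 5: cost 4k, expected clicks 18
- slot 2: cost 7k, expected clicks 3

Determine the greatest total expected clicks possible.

Take slot 7, slot 8, slot 4, and slot 5: cost 5 + 15 + 6 + 4 = 30 ≤ 30, expected clicks 7 + 14 + 7 + 18 = 46.
No other feasible combination does better.

46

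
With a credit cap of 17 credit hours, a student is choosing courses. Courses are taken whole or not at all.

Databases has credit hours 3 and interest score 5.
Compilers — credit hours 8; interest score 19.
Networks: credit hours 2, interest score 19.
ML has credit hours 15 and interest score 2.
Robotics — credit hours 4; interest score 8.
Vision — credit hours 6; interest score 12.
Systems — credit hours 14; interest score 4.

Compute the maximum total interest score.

This is a 0-1 knapsack instance.
Take Databases, Compilers, Networks, and Robotics: credit hours 3 + 8 + 2 + 4 = 17 ≤ 17, interest score 5 + 19 + 19 + 8 = 51.
No other feasible combination does better.

51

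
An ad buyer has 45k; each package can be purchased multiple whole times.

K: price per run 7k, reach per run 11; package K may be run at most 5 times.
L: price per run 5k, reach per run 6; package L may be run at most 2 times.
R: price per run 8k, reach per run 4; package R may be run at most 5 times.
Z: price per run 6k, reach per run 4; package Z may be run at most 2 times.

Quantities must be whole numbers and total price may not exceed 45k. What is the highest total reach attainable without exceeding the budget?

67

K has the best ratio (11/7); taking only K gives at most 5×11 = 55 (stopped by the supply cap of 5).
Mixing does better — 5×K and 2×L: price 45 ≤ 45, reach 5·11 + 2·6 = 67.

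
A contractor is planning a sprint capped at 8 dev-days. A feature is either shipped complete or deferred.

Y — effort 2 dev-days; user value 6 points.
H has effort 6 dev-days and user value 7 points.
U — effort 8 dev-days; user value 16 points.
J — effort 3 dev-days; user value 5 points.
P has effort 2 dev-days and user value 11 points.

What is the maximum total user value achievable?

22

Take Y, J, and P: effort 2 + 3 + 2 = 7 ≤ 8, user value 6 + 5 + 11 = 22.
No other feasible combination does better.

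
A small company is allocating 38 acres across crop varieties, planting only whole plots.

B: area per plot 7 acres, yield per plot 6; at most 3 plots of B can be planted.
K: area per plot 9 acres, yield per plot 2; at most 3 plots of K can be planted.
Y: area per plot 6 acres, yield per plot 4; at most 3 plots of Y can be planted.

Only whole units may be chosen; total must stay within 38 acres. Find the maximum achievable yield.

B has the best ratio (6/7); taking only B gives at most 3×6 = 18 (stopped by the supply cap of 3).
Mixing does better — 3×B and 2×Y: area 33 ≤ 38, yield 3·6 + 2·4 = 26.

26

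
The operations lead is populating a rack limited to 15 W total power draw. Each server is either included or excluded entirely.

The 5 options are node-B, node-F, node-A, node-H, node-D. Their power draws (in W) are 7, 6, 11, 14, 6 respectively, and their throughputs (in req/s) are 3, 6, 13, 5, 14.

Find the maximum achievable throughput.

Allowing fractional choices, the relaxed optimum would be about 24.6, but servers are indivisible.
node-B + node-D: power draw 7 + 6 = 13 ≤ 15, throughput 3 + 14 = 17.
node-F + node-D: power draw 6 + 6 = 12 ≤ 15, throughput 6 + 14 = 20.
node-D: power draw 6 ≤ 15, throughput 14.
Best is node-F and node-D with total throughput 20.

20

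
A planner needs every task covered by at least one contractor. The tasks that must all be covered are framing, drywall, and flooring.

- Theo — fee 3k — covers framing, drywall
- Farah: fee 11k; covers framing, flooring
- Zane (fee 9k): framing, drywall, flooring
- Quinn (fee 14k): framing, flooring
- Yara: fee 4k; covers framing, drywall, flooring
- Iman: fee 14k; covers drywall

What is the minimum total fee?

4

Yara alone covers framing, drywall, flooring — every task.
Total fee: 4.
No cover costs less than 4.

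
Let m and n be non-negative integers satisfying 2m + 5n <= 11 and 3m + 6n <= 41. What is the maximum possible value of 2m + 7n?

Relaxing integrality, the LP optimum is 15.40 at (m,n) = (0, 2.2), which is not an integer point.
(m,n)=(0,2): 2·0+5·2=10≤11, 3·0+6·2=12≤41, objective 14.
(m,n)=(1,1): 2·1+5·1=7≤11, 3·1+6·1=9≤41, objective 9.
(m,n)=(0,1): 2·0+5·1=5≤11, 3·0+6·1=6≤41, objective 7.
Maximum is 14 at (m,n)=(0,2).

14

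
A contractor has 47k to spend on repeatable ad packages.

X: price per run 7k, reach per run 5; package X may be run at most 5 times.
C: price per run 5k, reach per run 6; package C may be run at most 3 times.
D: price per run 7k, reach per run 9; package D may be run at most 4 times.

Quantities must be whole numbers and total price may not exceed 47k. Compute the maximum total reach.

3×C and 4×D: price 43 ≤ 47, reach 3·6 + 4·9 = 54.
1×X, 2×C, and 4×D: price 45 ≤ 47, reach 1·5 + 2·6 + 4·9 = 53.
Best is 54.

54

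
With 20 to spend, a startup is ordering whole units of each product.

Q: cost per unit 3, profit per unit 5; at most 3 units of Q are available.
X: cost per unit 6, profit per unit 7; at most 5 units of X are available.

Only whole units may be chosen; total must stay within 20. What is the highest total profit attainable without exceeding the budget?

3×Q and 1×X: cost 15 ≤ 20, profit 3·5 + 1·7 = 22.
2×Q and 2×X: cost 18 ≤ 20, profit 2·5 + 2·7 = 24.
Best is 24.

24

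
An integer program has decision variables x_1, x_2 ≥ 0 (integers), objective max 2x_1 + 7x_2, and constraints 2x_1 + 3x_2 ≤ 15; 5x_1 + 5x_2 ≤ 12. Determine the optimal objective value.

The continuous relaxation peaks at (0, 2.4) with value 16.80; rounding to a feasible lattice point costs some objective.
(x_1,x_2)=(0,2) is feasible, giving 14.
(x_1,x_2)=(1,1) is feasible, giving 9.
Maximum is 14 at (x_1,x_2)=(0,2).

14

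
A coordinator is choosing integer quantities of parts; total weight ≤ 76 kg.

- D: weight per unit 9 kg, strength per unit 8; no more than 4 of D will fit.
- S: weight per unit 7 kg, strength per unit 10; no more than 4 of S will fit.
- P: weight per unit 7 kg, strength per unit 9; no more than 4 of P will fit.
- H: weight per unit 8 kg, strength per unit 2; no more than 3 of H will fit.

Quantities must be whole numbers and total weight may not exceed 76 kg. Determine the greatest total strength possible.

92

This is a bounded integer knapsack.
2×D, 4×S, and 4×P: weight 74 ≤ 76, strength 2·8 + 4·10 + 4·9 = 92.
3×D, 4×S, and 3×P: weight 76 ≤ 76, strength 3·8 + 4·10 + 3·9 = 91.
Best is 92.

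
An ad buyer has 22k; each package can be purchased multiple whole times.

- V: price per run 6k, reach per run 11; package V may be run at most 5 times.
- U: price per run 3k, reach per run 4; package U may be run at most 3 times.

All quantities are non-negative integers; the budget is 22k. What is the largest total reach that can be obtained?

This is a bounded integer knapsack.
2×V and 3×U: price 21 ≤ 22, reach 2·11 + 3·4 = 34.
3×V and 1×U: price 21 ≤ 22, reach 3·11 + 1·4 = 37.
Best is 37.

37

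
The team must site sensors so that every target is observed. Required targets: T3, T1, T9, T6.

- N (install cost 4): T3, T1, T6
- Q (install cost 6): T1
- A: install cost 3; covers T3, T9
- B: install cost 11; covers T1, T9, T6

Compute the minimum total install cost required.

7

Choose N and A: together they cover T3, T1, T9, T6 — every target.
Total install cost: 4 + 3 = 7.
No cover costs less than 7.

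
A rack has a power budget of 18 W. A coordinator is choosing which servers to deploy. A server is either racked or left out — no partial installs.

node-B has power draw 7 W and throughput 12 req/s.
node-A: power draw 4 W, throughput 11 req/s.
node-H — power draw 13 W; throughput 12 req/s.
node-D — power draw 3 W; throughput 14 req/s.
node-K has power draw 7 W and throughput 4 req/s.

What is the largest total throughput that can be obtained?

Allowing fractional choices, the relaxed optimum would be about 40.7, but servers are indivisible.
node-B + node-A + node-D: power draw 7 + 4 + 3 = 14 ≤ 18, throughput 12 + 11 + 14 = 37.
node-A + node-D + node-K: power draw 4 + 3 + 7 = 14 ≤ 18, throughput 11 + 14 + 4 = 29.
node-B + node-D + node-K: power draw 7 + 3 + 7 = 17 ≤ 18, throughput 12 + 14 + 4 = 30.
Best is node-B, node-A, and node-D with total throughput 37.

37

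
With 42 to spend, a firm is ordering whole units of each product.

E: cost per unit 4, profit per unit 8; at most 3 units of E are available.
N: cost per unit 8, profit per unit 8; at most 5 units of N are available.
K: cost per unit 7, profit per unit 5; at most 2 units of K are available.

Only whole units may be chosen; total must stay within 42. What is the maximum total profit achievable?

3×E, 2×N, and 2×K: cost 42 ≤ 42, profit 3·8 + 2·8 + 2·5 = 50.
2×E and 4×N: cost 40 ≤ 42, profit 2·8 + 4·8 = 48.
Best is 50.

50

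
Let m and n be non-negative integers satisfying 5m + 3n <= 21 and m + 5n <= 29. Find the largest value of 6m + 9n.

51

The continuous relaxation peaks at (0.818, 5.64) with value 55.64; rounding to a feasible lattice point costs some objective.
(m,n)=(1,5): 5·1+3·5=20≤21, 1·1+5·5=26≤29, objective 51.
(m,n)=(0,5): 5·0+3·5=15≤21, 1·0+5·5=25≤29, objective 45.
(m,n)=(1,4): 5·1+3·4=17≤21, 1·1+5·4=21≤29, objective 42.
(m,n)=(0,4): 5·0+3·4=12≤21, 1·0+5·4=20≤29, objective 36.
The best lattice point is (1,5), giving 51.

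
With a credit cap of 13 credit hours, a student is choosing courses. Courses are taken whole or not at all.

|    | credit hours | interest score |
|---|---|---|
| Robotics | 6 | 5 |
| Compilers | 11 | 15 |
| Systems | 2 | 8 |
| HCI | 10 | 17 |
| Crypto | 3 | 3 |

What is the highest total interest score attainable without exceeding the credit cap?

25

Allowing fractional choices, the relaxed optimum would be about 26.4, but courses are indivisible.
Systems + HCI: credit hours 2 + 10 = 12 ≤ 13, interest score 8 + 17 = 25.
Compilers + Systems: credit hours 11 + 2 = 13 ≤ 13, interest score 15 + 8 = 23.
HCI + Crypto: credit hours 10 + 3 = 13 ≤ 13, interest score 17 + 3 = 20.
Best is Systems and HCI with total interest score 25.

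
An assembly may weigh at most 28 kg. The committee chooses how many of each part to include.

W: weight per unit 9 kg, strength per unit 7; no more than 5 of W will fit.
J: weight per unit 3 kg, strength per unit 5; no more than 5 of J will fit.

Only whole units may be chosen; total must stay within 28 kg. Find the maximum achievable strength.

J has the best ratio (5/3); taking only J gives at most 5×5 = 25 (stopped by the supply cap of 5).
Mixing does better — 1×W and 5×J: weight 24 ≤ 28, strength 1·7 + 5·5 = 32.

32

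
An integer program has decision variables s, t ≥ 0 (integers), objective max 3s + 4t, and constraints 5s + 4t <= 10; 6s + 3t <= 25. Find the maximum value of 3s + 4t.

The continuous relaxation peaks at (0, 2.5) with value 10.00; rounding to a feasible lattice point costs some objective.
(s,t)=(0,2): 5·0+4·2=8≤10, 6·0+3·2=6≤25, objective 8.
(s,t)=(1,1): 5·1+4·1=9≤10, 6·1+3·1=9≤25, objective 7.
(s,t)=(0,1): 5·0+4·1=4≤10, 6·0+3·1=3≤25, objective 4.
Maximum is 8 at (s,t)=(0,2).

8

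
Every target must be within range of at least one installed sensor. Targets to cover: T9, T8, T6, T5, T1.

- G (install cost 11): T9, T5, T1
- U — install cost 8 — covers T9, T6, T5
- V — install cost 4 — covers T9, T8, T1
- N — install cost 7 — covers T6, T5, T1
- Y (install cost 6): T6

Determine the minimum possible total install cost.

This is an integer covering problem.
Choose V and N: together they cover T9, T8, T6, T5, T1 — every target.
Total install cost: 4 + 7 = 11.
No cover costs less than 11.

11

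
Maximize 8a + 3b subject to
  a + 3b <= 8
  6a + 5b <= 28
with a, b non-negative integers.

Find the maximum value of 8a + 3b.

(a,b)=(4,0): 1·4+3·0=4≤8, 6·4+5·0=24≤28, objective 32.
(a,b)=(3,1): 1·3+3·1=6≤8, 6·3+5·1=23≤28, objective 27.
(a,b)=(3,0): 1·3+3·0=3≤8, 6·3+5·0=18≤28, objective 24.
Maximum is 32 at (a,b)=(4,0).

32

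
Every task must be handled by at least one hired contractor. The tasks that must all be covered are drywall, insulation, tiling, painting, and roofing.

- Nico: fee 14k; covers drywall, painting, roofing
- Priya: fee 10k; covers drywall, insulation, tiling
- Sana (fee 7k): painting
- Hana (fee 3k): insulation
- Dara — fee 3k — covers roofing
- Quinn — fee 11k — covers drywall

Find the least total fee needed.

20

The greedy cost-per-new-task heuristic would pick Hana, Dara, Priya, and Sana for 23, but a cheaper cover exists.
Choose Priya, Sana, and Dara: together they cover drywall, insulation, tiling, painting, roofing — every task.
Total fee: 10 + 7 + 3 = 20.
No cover costs less than 20.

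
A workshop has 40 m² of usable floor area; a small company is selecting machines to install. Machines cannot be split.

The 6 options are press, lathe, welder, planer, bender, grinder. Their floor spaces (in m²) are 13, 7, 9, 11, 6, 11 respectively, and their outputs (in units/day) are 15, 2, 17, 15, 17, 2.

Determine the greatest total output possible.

64

This is a 0-1 knapsack instance.
Take press, welder, planer, and bender: floor space 13 + 9 + 11 + 6 = 39 ≤ 40, output 15 + 17 + 15 + 17 = 64.
No other feasible combination does better.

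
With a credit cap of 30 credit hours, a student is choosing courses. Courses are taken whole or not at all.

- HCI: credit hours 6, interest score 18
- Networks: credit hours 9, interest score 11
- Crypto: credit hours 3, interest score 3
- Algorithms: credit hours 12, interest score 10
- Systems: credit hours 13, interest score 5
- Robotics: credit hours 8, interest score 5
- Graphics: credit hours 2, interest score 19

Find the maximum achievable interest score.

58

Take HCI, Networks, Algorithms, and Graphics: credit hours 6 + 9 + 12 + 2 = 29 ≤ 30, interest score 18 + 11 + 10 + 19 = 58.
No other feasible combination does better.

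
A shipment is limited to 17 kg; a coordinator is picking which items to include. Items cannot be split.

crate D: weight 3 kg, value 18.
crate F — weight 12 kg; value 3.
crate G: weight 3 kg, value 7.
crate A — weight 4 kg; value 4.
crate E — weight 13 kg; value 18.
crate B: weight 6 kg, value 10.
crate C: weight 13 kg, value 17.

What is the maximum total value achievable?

39

crate D + crate G + crate B: weight 3 + 3 + 6 = 12 ≤ 17, value 18 + 7 + 10 = 35.
crate D + crate E: weight 3 + 13 = 16 ≤ 17, value 18 + 18 = 36.
crate D + crate G + crate A + crate B: weight 3 + 3 + 4 + 6 = 16 ≤ 17, value 18 + 7 + 4 + 10 = 39.
Best is crate D, crate G, crate A, and crate B with total value 39.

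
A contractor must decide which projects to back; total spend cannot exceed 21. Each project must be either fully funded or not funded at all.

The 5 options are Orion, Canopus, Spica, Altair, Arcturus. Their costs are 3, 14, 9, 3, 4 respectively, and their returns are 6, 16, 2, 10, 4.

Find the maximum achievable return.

This is a 0-1 knapsack instance.
Allowing fractional choices, the relaxed optimum would be about 33.0, but projects are indivisible.
Canopus + Altair + Arcturus: cost 14 + 3 + 4 = 21 ≤ 21, return 16 + 10 + 4 = 30.
Orion + Canopus + Altair: cost 3 + 14 + 3 = 20 ≤ 21, return 6 + 16 + 10 = 32.
Best is Orion, Canopus, and Altair with total return 32.

32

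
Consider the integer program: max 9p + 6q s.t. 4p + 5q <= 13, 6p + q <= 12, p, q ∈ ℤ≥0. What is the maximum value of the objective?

(p,q)=(2,0): 4·2+5·0=8≤13, 6·2+1·0=12≤12, objective 18.
(p,q)=(1,1): 4·1+5·1=9≤13, 6·1+1·1=7≤12, objective 15.
(p,q)=(0,2): 4·0+5·2=10≤13, 6·0+1·2=2≤12, objective 12.
No feasible integer point exceeds 18.

18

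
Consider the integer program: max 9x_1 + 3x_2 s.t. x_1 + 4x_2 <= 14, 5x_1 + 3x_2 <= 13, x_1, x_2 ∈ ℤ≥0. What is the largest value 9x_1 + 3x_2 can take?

21

(x_1,x_2)=(2,1) is feasible, giving 21.
(x_1,x_2)=(2,0) is feasible, giving 18.
No feasible integer point exceeds 21.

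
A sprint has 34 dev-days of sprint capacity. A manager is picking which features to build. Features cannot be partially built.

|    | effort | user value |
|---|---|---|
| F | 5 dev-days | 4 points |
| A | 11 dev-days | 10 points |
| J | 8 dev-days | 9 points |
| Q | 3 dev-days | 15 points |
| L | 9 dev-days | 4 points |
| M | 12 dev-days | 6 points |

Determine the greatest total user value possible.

Allowing fractional choices, the relaxed optimum would be about 41.5, but features are indivisible.
F + A + J + Q: effort 5 + 11 + 8 + 3 = 27 ≤ 34, user value 4 + 10 + 9 + 15 = 38.
A + J + Q + M: effort 11 + 8 + 3 + 12 = 34 ≤ 34, user value 10 + 9 + 15 + 6 = 40.
A + J + Q + L: effort 11 + 8 + 3 + 9 = 31 ≤ 34, user value 10 + 9 + 15 + 4 = 38.
Best is A, J, Q, and M with total user value 40.

40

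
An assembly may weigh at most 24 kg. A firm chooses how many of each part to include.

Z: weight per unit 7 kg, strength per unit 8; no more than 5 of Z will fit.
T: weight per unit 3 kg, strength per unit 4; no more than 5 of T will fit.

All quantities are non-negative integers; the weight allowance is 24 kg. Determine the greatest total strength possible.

T has the best ratio (4/3); taking only T gives at most 5×4 = 20 (stopped by the supply cap of 5).
Mixing does better — 1×Z and 5×T: weight 22 ≤ 24, strength 1·8 + 5·4 = 28.

28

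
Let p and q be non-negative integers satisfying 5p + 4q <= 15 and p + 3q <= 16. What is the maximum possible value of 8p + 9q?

Relaxing integrality, the LP optimum is 33.75 at (p,q) = (0, 3.75), which is not an integer point.
(p,q)=(0,3): 5·0+4·3=12≤15, 1·0+3·3=9≤16, objective 27.
(p,q)=(1,2): 5·1+4·2=13≤15, 1·1+3·2=7≤16, objective 26.
The best lattice point is (0,3), giving 27.

27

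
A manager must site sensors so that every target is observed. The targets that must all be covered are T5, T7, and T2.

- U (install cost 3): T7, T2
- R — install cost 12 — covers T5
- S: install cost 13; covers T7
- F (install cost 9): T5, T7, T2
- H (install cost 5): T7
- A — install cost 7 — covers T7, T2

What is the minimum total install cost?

The greedy cost-per-new-target heuristic would pick U and F for 12, but a cheaper cover exists.
F alone covers T5, T7, T2 — every target.
Total install cost: 9.
No cover costs less than 9.

9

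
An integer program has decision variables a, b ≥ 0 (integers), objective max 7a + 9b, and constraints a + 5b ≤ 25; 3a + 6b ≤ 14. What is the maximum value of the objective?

The continuous relaxation peaks at (4.67, 0) with value 32.67; rounding to a feasible lattice point costs some objective.
(a,b)=(4,0): 1·4+5·0=4≤25, 3·4+6·0=12≤14, objective 28.
(a,b)=(3,0): 1·3+5·0=3≤25, 3·3+6·0=9≤14, objective 21.
No feasible integer point exceeds 28.

28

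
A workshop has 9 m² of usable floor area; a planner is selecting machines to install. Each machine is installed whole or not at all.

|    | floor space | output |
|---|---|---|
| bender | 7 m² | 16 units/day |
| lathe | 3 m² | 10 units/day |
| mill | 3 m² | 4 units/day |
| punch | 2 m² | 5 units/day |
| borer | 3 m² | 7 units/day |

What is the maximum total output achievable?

lathe + punch + borer: floor space 3 + 2 + 3 = 8 ≤ 9, output 10 + 5 + 7 = 22.
bender + punch: floor space 7 + 2 = 9 ≤ 9, output 16 + 5 = 21.
Best is lathe, punch, and borer with total output 22.

22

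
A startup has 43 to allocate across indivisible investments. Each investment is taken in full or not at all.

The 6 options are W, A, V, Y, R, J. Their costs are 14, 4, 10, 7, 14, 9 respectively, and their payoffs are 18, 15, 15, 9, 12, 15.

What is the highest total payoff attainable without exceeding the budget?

63

Treat it as a binary knapsack problem.
Allowing fractional choices, the relaxed optimum would be about 70.7, but investments are indivisible.
W + A + V + R: cost 14 + 4 + 10 + 14 = 42 ≤ 43, payoff 18 + 15 + 15 + 12 = 60.
W + A + R + J: cost 14 + 4 + 14 + 9 = 41 ≤ 43, payoff 18 + 15 + 12 + 15 = 60.
W + A + V + J: cost 14 + 4 + 10 + 9 = 37 ≤ 43, payoff 18 + 15 + 15 + 15 = 63.
Best is W, A, V, and J with total payoff 63.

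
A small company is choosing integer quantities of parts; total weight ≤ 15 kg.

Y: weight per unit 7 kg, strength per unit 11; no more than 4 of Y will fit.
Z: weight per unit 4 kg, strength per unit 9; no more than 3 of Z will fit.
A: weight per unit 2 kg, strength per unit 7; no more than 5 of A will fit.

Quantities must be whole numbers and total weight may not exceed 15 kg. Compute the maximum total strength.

44

2×Z and 3×A: weight 14 ≤ 15, strength 2·9 + 3·7 = 39.
1×Z and 5×A: weight 14 ≤ 15, strength 1·9 + 5·7 = 44.
Best is 44.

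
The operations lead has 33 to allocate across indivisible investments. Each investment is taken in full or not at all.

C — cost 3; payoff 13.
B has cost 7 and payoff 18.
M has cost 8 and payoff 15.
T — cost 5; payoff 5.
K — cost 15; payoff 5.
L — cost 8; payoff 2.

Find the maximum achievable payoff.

53

Take C, B, M, T, and L: cost 3 + 7 + 8 + 5 + 8 = 31 ≤ 33, payoff 13 + 18 + 15 + 5 + 2 = 53.
No other feasible combination does better.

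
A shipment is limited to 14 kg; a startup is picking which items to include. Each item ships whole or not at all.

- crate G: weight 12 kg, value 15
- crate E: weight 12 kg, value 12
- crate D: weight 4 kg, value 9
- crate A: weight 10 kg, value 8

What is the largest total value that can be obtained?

crate D + crate A: weight 4 + 10 = 14 ≤ 14, value 9 + 8 = 17.
crate G: weight 12 ≤ 14, value 15.
crate E: weight 12 ≤ 14, value 12.
Best is crate D and crate A with total value 17.

17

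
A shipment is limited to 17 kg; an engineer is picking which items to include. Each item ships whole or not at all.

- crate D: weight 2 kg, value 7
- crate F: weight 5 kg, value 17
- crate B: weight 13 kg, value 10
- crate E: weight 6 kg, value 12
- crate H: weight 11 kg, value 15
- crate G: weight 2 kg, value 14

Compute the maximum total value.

50

Allowing fractional choices, the relaxed optimum would be about 52.7, but items are indivisible.
crate F + crate E + crate G: weight 5 + 6 + 2 = 13 ≤ 17, value 17 + 12 + 14 = 43.
crate D + crate F + crate E + crate G: weight 2 + 5 + 6 + 2 = 15 ≤ 17, value 7 + 17 + 12 + 14 = 50.
Best is crate D, crate F, crate E, and crate G with total value 50.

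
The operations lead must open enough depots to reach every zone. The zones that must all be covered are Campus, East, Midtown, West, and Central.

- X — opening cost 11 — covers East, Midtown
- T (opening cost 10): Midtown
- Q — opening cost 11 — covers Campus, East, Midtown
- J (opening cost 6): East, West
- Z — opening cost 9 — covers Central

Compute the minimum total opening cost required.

This is an integer covering problem.
Choose Q, J, and Z: together they cover Campus, East, Midtown, West, Central — every zone.
Total opening cost: 11 + 6 + 9 = 26.
No cover costs less than 26.

26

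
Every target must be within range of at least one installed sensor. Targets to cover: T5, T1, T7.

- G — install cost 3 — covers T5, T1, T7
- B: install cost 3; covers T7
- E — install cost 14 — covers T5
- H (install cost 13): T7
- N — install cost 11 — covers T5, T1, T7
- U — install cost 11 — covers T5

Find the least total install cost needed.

3

This is a weighted set-cover instance.
G alone covers T5, T1, T7 — every target.
Total install cost: 3.
No cover costs less than 3.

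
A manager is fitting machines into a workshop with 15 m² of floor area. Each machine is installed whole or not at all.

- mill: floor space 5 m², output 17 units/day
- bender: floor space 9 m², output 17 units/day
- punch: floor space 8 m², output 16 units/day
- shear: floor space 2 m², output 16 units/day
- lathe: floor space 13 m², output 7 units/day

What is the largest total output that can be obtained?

49

mill + punch + shear: floor space 5 + 8 + 2 = 15 ≤ 15, output 17 + 16 + 16 = 49.
mill + bender: floor space 5 + 9 = 14 ≤ 15, output 17 + 17 = 34.
Best is mill, punch, and shear with total output 49.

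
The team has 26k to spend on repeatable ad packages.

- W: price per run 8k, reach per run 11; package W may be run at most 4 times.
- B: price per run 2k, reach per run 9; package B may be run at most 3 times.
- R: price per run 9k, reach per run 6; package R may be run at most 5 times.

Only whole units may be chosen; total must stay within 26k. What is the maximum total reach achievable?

49

B has the best ratio (9/2); taking only B gives at most 3×9 = 27 (stopped by the supply cap of 3).
Mixing does better — 2×W and 3×B: price 22 ≤ 26, reach 2·11 + 3·9 = 49.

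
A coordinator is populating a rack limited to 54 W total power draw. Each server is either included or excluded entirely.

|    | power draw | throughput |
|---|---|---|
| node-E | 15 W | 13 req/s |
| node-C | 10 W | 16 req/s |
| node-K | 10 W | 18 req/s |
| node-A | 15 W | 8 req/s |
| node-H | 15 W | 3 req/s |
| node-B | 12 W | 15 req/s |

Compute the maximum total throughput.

node-E + node-C + node-K + node-A: power draw 15 + 10 + 10 + 15 = 50 ≤ 54, throughput 13 + 16 + 18 + 8 = 55.
node-E + node-C + node-K + node-B: power draw 15 + 10 + 10 + 12 = 47 ≤ 54, throughput 13 + 16 + 18 + 15 = 62.
node-C + node-K + node-A + node-B: power draw 10 + 10 + 15 + 12 = 47 ≤ 54, throughput 16 + 18 + 8 + 15 = 57.
Best is node-E, node-C, node-K, and node-B with total throughput 62.

62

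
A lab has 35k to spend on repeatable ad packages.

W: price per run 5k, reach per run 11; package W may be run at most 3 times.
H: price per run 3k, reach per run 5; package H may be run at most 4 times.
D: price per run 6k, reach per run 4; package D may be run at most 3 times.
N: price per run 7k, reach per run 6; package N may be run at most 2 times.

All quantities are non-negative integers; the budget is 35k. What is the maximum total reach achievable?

W has the best ratio (11/5); taking only W gives at most 3×11 = 33 (stopped by the supply cap of 3).
Mixing does better — 3×W, 4×H, and 1×N: price 34 ≤ 35, reach 3·11 + 4·5 + 1·6 = 59.

59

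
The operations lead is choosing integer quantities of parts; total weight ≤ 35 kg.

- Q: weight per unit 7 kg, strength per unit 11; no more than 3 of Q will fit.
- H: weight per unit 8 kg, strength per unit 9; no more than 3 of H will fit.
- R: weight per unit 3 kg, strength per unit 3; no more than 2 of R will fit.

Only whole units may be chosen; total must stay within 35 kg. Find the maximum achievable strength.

48

This is a bounded integer knapsack.
Take 3×Q, 1×H, and 2×R: weight 35 ≤ 35, strength 3·11 + 1·9 + 2·3 = 48.
Q has the best ratio (11/7) and is taken to its limit of 3; remaining capacity is filled optimally with the others.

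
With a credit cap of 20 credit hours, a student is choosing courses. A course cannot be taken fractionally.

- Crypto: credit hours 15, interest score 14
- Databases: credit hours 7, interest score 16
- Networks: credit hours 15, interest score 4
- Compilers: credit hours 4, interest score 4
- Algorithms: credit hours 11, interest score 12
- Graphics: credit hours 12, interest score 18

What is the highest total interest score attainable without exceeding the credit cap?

34

Databases + Algorithms: credit hours 7 + 11 = 18 ≤ 20, interest score 16 + 12 = 28.
Databases + Graphics: credit hours 7 + 12 = 19 ≤ 20, interest score 16 + 18 = 34.
Best is Databases and Graphics with total interest score 34.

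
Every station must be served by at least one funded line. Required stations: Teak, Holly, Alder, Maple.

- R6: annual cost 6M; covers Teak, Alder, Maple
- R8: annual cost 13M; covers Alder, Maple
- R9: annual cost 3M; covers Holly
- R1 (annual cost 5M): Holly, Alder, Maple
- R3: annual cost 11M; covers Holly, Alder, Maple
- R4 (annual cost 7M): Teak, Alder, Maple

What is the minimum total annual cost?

9

The greedy cost-per-new-station heuristic would pick R1 and R6 for 11, but a cheaper cover exists.
Choose R6 and R9: together they cover Teak, Holly, Alder, Maple — every station.
Total annual cost: 6 + 3 = 9.
No cover costs less than 9.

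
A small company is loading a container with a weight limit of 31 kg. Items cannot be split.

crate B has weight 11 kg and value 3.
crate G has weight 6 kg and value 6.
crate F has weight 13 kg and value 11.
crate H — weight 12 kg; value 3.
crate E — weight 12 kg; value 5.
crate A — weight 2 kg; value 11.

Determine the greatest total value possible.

crate B + crate F + crate A: weight 11 + 13 + 2 = 26 ≤ 31, value 3 + 11 + 11 = 25.
crate G + crate F + crate A: weight 6 + 13 + 2 = 21 ≤ 31, value 6 + 11 + 11 = 28.
crate F + crate E + crate A: weight 13 + 12 + 2 = 27 ≤ 31, value 11 + 5 + 11 = 27.
Best is crate G, crate F, and crate A with total value 28.

28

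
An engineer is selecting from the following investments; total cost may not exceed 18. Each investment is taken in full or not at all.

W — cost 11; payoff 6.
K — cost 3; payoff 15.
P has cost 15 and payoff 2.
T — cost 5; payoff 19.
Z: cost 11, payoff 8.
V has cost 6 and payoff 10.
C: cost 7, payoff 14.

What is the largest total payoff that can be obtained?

Allowing fractional choices, the relaxed optimum would be about 53.0, but investments are indivisible.
K + T + C: cost 3 + 5 + 7 = 15 ≤ 18, payoff 15 + 19 + 14 = 48.
T + V + C: cost 5 + 6 + 7 = 18 ≤ 18, payoff 19 + 10 + 14 = 43.
K + T + V: cost 3 + 5 + 6 = 14 ≤ 18, payoff 15 + 19 + 10 = 44.
Best is K, T, and C with total payoff 48.

48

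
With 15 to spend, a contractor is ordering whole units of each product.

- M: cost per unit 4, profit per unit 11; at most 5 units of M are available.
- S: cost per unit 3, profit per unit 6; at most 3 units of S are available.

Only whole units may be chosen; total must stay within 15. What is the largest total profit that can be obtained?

39

This is a bounded integer knapsack.
3×M and 1×S: cost 15 ≤ 15, profit 3·11 + 1·6 = 39.
2×M and 2×S: cost 14 ≤ 15, profit 2·11 + 2·6 = 34.
Best is 39.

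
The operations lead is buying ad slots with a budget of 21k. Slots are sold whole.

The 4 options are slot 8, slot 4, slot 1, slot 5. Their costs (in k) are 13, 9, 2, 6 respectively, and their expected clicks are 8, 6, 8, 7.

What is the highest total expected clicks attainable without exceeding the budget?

This is a 0-1 knapsack instance.
slot 8 + slot 1 + slot 5: cost 13 + 2 + 6 = 21 ≤ 21, expected clicks 8 + 8 + 7 = 23.
slot 4 + slot 1 + slot 5: cost 9 + 2 + 6 = 17 ≤ 21, expected clicks 6 + 8 + 7 = 21.
slot 8 + slot 1: cost 13 + 2 = 15 ≤ 21, expected clicks 8 + 8 = 16.
Best is slot 8, slot 1, and slot 5 with total expected clicks 23.

23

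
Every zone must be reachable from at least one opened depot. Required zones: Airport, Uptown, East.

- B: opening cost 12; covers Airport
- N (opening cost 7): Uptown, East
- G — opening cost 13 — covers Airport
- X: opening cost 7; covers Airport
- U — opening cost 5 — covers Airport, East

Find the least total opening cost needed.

This is a weighted set-cover instance.
Choose N and U: together they cover Airport, Uptown, East — every zone.
Total opening cost: 7 + 5 = 12.
No cover costs less than 12.

12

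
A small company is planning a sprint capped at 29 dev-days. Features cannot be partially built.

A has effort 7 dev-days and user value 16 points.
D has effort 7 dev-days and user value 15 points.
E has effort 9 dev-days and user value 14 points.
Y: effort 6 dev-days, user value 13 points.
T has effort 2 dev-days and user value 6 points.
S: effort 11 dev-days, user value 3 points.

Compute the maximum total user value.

A + D + E + Y: effort 7 + 7 + 9 + 6 = 29 ≤ 29, user value 16 + 15 + 14 + 13 = 58.
A + D + Y + T: effort 7 + 7 + 6 + 2 = 22 ≤ 29, user value 16 + 15 + 13 + 6 = 50.
A + D + E + T: effort 7 + 7 + 9 + 2 = 25 ≤ 29, user value 16 + 15 + 14 + 6 = 51.
Best is A, D, E, and Y with total user value 58.

58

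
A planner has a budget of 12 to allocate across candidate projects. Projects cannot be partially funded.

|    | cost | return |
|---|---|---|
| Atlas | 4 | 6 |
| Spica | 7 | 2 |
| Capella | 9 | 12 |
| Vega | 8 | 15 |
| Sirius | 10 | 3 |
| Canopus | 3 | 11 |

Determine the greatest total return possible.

26

Allowing fractional choices, the relaxed optimum would be about 27.5, but projects are indivisible.
Vega + Canopus: cost 8 + 3 = 11 ≤ 12, return 15 + 11 = 26.
Capella + Canopus: cost 9 + 3 = 12 ≤ 12, return 12 + 11 = 23.
Best is Vega and Canopus with total return 26.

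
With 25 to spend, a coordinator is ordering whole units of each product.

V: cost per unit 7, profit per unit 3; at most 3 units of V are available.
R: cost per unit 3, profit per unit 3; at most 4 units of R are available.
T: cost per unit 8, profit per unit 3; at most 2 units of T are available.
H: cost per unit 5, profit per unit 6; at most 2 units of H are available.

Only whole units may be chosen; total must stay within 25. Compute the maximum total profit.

24

Take 4×R and 2×H: cost 22 ≤ 25, profit 4·3 + 2·6 = 24.
H has the best ratio (6/5) and is taken to its limit of 2; remaining capacity is filled optimally with the others.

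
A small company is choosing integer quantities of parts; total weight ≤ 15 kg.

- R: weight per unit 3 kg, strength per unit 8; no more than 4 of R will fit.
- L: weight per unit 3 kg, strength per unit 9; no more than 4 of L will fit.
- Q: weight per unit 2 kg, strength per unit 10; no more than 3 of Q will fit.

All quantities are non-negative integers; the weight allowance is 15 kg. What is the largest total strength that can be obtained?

57

Take 3×L and 3×Q: weight 15 ≤ 15, strength 3·9 + 3·10 = 57.
Q has the best ratio (10/2) and is taken to its limit of 3; remaining capacity is filled optimally with the others.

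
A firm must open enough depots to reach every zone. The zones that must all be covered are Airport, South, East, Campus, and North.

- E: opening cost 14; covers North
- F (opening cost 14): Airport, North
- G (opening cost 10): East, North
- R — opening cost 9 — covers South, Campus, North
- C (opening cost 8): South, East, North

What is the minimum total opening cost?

31

This is a weighted set-cover instance.
Choose F, R, and C: together they cover Airport, South, East, Campus, North — every zone.
Total opening cost: 14 + 9 + 8 = 31.
No cover costs less than 31.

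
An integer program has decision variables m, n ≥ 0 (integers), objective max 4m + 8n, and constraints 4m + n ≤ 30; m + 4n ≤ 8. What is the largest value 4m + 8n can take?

Relaxing integrality, the LP optimum is 30.93 at (m,n) = (7.47, 0.133), which is not an integer point.
(m,n)=(7,0): 4·7+1·0=28≤30, 1·7+4·0=7≤8, objective 28.
(m,n)=(6,0): 4·6+1·0=24≤30, 1·6+4·0=6≤8, objective 24.
Maximum is 28 at (m,n)=(7,0).

28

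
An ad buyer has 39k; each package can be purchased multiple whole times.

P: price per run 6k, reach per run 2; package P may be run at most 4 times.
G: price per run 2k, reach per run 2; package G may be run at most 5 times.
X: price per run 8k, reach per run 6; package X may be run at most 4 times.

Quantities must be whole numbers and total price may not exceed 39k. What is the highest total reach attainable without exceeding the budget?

30

G has the best ratio (2/2); taking only G gives at most 5×2 = 10 (stopped by the supply cap of 5).
Mixing does better — 3×G and 4×X: price 38 ≤ 39, reach 3·2 + 4·6 = 30.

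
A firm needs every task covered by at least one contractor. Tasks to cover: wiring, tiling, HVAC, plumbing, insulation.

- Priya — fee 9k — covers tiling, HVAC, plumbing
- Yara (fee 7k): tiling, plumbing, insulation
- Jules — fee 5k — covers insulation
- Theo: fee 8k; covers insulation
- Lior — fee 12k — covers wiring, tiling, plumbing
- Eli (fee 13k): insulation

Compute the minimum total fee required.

26

This is an integer covering problem.
The greedy cost-per-new-task heuristic would pick Yara, Priya, and Lior for 28, but a cheaper cover exists.
Choose Priya, Jules, and Lior: together they cover wiring, tiling, HVAC, plumbing, insulation — every task.
Total fee: 9 + 5 + 12 = 26.
No cover costs less than 26.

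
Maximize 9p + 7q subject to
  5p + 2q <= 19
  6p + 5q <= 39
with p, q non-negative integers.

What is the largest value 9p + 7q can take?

51

The continuous relaxation peaks at (1.31, 6.23) with value 55.38; rounding to a feasible lattice point costs some objective.
(p,q)=(1,6): 5·1+2·6=17≤19, 6·1+5·6=36≤39, objective 51.
(p,q)=(0,7): 5·0+2·7=14≤19, 6·0+5·7=35≤39, objective 49.
(p,q)=(1,5): 5·1+2·5=15≤19, 6·1+5·5=31≤39, objective 44.
Maximum is 51 at (p,q)=(1,6).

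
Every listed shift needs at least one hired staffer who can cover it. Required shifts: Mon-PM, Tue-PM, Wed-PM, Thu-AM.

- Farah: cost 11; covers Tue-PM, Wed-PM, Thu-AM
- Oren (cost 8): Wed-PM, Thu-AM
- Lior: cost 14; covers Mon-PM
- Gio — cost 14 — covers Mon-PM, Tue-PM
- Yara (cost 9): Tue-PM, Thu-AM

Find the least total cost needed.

Choose Oren and Gio: together they cover Mon-PM, Tue-PM, Wed-PM, Thu-AM — every shift.
Total cost: 8 + 14 = 22.

22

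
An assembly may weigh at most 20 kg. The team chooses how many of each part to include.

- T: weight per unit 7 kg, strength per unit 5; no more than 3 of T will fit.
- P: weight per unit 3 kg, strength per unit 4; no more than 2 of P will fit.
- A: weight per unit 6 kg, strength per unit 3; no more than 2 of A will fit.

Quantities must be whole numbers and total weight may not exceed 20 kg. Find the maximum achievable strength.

This is a bounded integer knapsack.
P has the best ratio (4/3); taking only P gives at most 2×4 = 8 (stopped by the supply cap of 2).
Mixing does better — 2×T and 2×P: weight 20 ≤ 20, strength 2·5 + 2·4 = 18.

18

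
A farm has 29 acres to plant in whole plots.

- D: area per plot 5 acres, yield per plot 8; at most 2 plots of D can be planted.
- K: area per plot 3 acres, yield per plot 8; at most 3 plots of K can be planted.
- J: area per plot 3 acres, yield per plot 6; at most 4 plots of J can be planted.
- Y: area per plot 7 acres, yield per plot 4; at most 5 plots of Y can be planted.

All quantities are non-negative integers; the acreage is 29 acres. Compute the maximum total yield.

2×D, 3×K, and 3×J: area 28 ≤ 29, yield 2·8 + 3·8 + 3·6 = 58.
1×D, 3×K, and 4×J: area 26 ≤ 29, yield 1·8 + 3·8 + 4·6 = 56.
Best is 58.

58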